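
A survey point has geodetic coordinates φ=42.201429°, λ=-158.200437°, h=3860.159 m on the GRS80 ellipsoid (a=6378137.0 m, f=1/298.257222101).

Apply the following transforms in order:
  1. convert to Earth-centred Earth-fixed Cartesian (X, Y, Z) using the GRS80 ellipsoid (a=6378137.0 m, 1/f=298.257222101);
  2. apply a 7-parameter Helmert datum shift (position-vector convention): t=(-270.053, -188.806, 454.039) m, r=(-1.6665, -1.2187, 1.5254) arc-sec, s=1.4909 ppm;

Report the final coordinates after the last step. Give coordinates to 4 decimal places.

X=-4396551.0870 m, Y=-1758530.0501 m, Z=4265246.0887 m

start: φ=42.201429°, λ=-158.200437°, h=3860.159 m
→ ECEF (a=6378137.000, f=1/298.257222101): X=-4396262.2849, Y=-1758340.5678, Z=4264797.4600
→ Helmert 7p (PV): X=-4396551.0870, Y=-1758530.0501, Z=4265246.0887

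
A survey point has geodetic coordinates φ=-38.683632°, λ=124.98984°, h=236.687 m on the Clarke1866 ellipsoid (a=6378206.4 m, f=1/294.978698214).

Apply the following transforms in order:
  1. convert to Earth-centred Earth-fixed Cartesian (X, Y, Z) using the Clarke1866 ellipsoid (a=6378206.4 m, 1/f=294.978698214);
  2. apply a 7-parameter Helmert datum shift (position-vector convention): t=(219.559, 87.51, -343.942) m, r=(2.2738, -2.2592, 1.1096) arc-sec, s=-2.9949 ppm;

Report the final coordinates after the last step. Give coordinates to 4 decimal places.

X=-2858686.5036 m, Y=4084628.8247 m, Z=-3965232.7672 m

start: φ=-38.683632°, λ=124.989840°, h=236.687 m
→ ECEF (a=6378206.400, f=1/294.978698214): X=-2858936.0795, Y=4084525.2192, Z=-3964914.4126
→ Helmert 7p (PV): X=-2858686.5036, Y=4084628.8247, Z=-3965232.7672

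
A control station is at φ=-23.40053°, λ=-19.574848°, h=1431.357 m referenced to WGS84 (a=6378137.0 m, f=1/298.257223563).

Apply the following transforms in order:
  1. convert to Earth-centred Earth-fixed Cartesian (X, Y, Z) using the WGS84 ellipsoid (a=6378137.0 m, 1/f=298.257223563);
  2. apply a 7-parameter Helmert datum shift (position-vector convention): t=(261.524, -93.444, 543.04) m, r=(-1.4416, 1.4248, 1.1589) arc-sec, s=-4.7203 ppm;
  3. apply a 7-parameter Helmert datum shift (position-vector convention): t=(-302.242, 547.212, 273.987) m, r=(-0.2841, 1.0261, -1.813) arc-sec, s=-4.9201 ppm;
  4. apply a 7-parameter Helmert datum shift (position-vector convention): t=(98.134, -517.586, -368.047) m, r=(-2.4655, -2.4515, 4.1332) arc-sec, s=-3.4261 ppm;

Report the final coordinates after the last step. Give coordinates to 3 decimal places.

X=5519403.907 m, Y=-1962631.296 m, Z=-2517536.349 m

start: φ=-23.400530°, λ=-19.574848°, h=1431.357 m
→ ECEF (a=6378137.000, f=1/298.257223563): X=5519385.5157, Y=-1962635.0574, Z=-2518058.1143
→ Helmert 7p (PV): X=5519614.6198, Y=-1962705.8254, Z=-2517527.5970
→ Helmert 7p (PV): X=5519255.4455, Y=-1962200.9396, Z=-2517265.9784
→ Helmert 7p (PV): X=5519403.9072, Y=-1962631.2956, Z=-2517536.3494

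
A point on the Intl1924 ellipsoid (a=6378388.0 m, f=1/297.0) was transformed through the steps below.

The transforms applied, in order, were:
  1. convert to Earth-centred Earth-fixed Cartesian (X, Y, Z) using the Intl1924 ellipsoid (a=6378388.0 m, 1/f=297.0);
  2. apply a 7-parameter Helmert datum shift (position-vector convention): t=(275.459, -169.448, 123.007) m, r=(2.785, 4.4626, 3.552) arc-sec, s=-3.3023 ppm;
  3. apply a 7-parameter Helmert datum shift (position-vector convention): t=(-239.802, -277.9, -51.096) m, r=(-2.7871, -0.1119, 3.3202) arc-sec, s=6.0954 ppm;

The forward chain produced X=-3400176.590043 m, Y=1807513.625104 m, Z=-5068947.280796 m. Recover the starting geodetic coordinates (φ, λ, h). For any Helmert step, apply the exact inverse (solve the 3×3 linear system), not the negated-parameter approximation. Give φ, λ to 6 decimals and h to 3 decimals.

start: X=-3400176.5900, Y=1807513.6251, Z=-5068947.2808 m
→ Helmert⁻¹: X=-3399889.7126, Y=1807903.7246, Z=-5068839.0147
→ Helmert⁻¹: X=-3400035.5931, Y=1808069.2511, Z=-5069076.7345
→ geod (Bowring, a=6378388.000): φ=-52.96264900°, λ=151.99687000°, h=1171.1590 m

φ=-52.962649°, λ=151.996870°, h=1171.159 m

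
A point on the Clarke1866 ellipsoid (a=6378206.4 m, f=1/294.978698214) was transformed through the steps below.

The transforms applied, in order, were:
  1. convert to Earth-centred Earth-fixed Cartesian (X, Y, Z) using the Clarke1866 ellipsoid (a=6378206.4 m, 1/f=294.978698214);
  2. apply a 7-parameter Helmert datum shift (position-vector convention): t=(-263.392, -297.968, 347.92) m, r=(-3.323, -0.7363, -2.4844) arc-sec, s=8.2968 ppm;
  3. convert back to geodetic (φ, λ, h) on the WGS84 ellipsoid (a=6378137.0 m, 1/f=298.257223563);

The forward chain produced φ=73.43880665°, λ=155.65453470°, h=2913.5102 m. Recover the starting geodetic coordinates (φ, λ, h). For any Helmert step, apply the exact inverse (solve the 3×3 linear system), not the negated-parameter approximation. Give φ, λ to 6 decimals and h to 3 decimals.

start: φ=73.438807°, λ=155.654535°, h=2913.510 m
→ ECEF (a=6378137.000, f=1/298.257223563): X=-1662228.4248, Y=752113.3956, Z=6094173.0198
→ Helmert⁻¹: X=-1661938.5521, Y=752286.9303, Z=6093792.5932
→ geod (Bowring, a=6378206.400): φ=73.44065600°, λ=155.64581600°, h=2643.1120 m

φ=73.440656°, λ=155.645816°, h=2643.112 m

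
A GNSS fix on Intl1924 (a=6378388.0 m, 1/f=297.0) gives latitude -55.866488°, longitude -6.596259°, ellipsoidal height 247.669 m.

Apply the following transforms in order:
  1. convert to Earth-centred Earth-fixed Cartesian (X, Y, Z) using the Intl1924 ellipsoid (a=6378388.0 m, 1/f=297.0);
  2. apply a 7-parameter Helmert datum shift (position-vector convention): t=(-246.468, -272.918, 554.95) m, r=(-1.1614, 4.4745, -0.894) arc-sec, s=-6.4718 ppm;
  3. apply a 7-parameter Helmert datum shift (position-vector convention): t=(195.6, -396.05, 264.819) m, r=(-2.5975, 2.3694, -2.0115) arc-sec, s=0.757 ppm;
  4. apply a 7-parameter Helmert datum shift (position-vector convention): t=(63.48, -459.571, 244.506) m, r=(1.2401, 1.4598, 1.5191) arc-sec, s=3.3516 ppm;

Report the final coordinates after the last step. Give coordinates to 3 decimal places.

start: φ=-55.866488°, λ=-6.596259°, h=247.669 m
→ ECEF (a=6378388.000, f=1/297.0): X=3563723.6453, Y=-412101.0955, Z=-5256428.6298
→ Helmert 7p (PV): X=3563338.3006, Y=-412416.3892, Z=-5255914.6482
→ Helmert 7p (PV): X=3563472.2005, Y=-412913.6892, Z=-5255689.5470
→ Helmert 7p (PV): X=3563513.4686, Y=-413316.8015, Z=-5255490.3584

X=3563513.469 m, Y=-413316.802 m, Z=-5255490.358 m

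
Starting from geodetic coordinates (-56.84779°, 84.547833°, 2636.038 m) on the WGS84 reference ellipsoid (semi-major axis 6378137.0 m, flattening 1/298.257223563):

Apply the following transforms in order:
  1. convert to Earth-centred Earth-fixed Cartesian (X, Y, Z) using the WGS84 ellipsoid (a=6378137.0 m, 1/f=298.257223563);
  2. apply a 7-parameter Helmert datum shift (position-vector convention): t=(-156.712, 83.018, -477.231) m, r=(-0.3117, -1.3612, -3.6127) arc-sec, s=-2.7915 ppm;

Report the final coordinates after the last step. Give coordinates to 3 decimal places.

X=332265.192 m, Y=3481870.050 m, Z=-5319322.061 m

start: φ=-56.847790°, λ=84.547833°, h=2636.038 m
→ ECEF (a=6378137.000, f=1/298.257223563): X=332326.7481, Y=3481810.6100, Z=-5318856.6087
→ Helmert 7p (PV): X=332265.1922, Y=3481870.0503, Z=-5319322.0606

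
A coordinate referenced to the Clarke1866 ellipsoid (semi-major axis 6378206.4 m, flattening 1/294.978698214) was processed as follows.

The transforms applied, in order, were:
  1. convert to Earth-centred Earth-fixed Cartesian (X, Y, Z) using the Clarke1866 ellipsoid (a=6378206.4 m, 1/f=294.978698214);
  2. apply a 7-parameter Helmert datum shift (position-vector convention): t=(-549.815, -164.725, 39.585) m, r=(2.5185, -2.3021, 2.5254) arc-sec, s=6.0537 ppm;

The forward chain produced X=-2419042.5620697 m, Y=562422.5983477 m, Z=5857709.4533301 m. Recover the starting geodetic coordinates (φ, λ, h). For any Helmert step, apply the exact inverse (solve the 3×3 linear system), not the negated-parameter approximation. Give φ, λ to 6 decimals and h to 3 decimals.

φ=67.167832°, λ=166.902149°, h=2323.511 m

start: X=-2419042.5621, Y=562422.5983, Z=5857709.4533 m
→ Helmert⁻¹: X=-2418405.8404, Y=562685.0495, Z=5857654.5291
→ geod (Bowring, a=6378206.400): φ=67.16783200°, λ=166.90214900°, h=2323.5110 m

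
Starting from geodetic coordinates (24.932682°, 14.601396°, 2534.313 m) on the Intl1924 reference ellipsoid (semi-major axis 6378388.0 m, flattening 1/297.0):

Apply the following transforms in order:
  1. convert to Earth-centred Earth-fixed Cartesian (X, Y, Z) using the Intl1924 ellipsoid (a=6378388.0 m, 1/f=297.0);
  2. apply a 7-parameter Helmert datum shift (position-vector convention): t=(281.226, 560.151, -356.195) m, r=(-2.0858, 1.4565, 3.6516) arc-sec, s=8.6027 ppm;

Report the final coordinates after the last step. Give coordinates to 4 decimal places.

start: φ=24.932682°, λ=14.601396°, h=2534.313 m
→ ECEF (a=6378388.000, f=1/297.0): X=5602712.1893, Y=1459542.9846, Z=2673418.4230
→ Helmert 7p (PV): X=5603034.6526, Y=1460241.9143, Z=2673030.9044

X=5603034.6526 m, Y=1460241.9143 m, Z=2673030.9044 m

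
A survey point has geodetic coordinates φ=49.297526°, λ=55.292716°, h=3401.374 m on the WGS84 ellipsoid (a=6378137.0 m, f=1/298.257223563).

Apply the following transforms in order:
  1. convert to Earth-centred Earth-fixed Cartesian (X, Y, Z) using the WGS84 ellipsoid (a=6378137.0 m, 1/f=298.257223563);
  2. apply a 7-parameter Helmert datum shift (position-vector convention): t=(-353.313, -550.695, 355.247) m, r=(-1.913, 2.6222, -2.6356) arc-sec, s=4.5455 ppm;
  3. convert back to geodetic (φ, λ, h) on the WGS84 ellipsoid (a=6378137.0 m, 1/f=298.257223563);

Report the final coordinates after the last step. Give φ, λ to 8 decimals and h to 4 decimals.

start: φ=49.297526°, λ=55.292716°, h=3401.374 m
→ ECEF (a=6378137.000, f=1/298.257223563): X=2374117.6405, Y=3427730.1520, Z=4814780.5186
→ Helmert 7p (PV): X=2373880.1275, Y=3427209.3565, Z=4815095.6789
→ geod (Bowring, a=6378137.000): φ=49.30321129°, λ=55.29132410°, h=3272.9417 m

φ=49.30321129°, λ=55.29132410°, h=3272.9417 m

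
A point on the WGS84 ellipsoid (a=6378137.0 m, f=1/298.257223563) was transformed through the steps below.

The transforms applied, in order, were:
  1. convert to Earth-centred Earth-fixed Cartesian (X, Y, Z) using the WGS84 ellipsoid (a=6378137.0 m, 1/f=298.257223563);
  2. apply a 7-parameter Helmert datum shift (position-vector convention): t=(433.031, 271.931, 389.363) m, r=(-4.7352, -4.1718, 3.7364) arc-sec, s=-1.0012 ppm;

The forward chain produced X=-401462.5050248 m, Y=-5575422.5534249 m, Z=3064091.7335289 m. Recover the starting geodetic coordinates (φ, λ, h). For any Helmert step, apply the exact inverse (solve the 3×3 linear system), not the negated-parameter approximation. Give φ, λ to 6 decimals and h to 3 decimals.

φ=28.886285°, λ=-94.123097°, h=1477.546 m

start: X=-401462.5050, Y=-5575422.5534, Z=3064091.7335 m
→ Helmert⁻¹: X=-401934.9786, Y=-5575763.1164, Z=3063585.5650
→ geod (Bowring, a=6378137.000): φ=28.88628500°, λ=-94.12309700°, h=1477.5460 m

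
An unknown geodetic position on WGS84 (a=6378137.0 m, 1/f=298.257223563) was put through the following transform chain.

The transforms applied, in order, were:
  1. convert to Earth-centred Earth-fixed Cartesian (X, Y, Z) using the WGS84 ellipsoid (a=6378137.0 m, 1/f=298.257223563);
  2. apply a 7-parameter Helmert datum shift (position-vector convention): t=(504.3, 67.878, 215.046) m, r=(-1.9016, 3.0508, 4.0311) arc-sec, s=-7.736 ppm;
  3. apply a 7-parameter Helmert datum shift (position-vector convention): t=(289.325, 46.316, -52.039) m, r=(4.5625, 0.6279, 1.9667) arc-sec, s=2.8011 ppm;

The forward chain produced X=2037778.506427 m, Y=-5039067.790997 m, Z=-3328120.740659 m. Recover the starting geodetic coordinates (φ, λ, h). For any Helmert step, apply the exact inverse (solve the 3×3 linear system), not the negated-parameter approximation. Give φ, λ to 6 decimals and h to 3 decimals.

φ=-31.651525°, λ=-67.991255°, h=1140.031 m

start: X=2037778.5064, Y=-5039067.7910, Z=-3328120.7407 m
→ Helmert⁻¹: X=2037445.5571, Y=-5039193.0315, Z=-3327941.7121
→ Helmert⁻¹: X=2036907.7565, Y=-5039309.0181, Z=-3328198.8361
→ geod (Bowring, a=6378137.000): φ=-31.65152500°, λ=-67.99125500°, h=1140.0310 m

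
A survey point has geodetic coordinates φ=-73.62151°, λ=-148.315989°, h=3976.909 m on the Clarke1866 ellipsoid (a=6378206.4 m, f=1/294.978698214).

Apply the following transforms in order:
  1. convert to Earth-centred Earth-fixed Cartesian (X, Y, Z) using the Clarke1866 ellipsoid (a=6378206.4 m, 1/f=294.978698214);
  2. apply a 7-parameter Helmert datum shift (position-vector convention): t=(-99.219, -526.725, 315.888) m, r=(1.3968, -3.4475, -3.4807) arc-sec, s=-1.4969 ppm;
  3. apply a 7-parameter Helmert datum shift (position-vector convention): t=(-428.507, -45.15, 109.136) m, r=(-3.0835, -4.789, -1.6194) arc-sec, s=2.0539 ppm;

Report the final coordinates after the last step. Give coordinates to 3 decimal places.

X=-1536530.008 m, Y=-948781.970 m, Z=-6100428.847 m

start: φ=-73.621510°, λ=-148.315989°, h=3976.909 m
→ ECEF (a=6378206.400, f=1/294.978698214): X=-1536221.5856, Y=-948197.6667, Z=-6100796.8897
→ Helmert 7p (PV): X=-1536232.5375, Y=-948655.7350, Z=-6100503.9668
→ Helmert 7p (PV): X=-1536530.0076, Y=-948781.9704, Z=-6100428.8468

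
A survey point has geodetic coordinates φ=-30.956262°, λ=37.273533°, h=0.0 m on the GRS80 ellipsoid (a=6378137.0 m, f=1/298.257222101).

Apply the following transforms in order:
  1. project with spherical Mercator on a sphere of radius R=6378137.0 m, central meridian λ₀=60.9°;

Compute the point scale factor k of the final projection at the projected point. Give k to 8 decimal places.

1.16609887

start: φ=-30.956262°, λ=37.273533°, h=0.000 m
→ into merc (λ₀=60.9°): φ=-30.95626200°, λ−λ₀=-23.62646700°
scale k = 1.16609887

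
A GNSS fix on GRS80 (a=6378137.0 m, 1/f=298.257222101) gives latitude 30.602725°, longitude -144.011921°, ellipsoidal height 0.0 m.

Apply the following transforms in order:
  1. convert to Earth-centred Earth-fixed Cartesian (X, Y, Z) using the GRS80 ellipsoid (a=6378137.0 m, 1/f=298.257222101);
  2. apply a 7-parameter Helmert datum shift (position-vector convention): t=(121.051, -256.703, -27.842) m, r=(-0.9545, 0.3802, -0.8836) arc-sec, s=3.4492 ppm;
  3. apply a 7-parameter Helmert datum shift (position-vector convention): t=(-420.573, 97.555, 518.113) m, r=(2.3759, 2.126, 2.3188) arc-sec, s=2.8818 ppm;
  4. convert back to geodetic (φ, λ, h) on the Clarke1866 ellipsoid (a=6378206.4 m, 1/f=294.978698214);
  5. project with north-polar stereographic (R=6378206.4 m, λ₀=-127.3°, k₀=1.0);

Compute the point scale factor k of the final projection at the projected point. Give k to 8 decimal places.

1.32524972

start: φ=30.602725°, λ=-144.011921°, h=0.000 m
→ ECEF (a=6378137.000, f=1/298.257222101): X=-4445851.8102, Y=-3228687.3419, Z=3228061.8304
→ Helmert 7p (PV): X=-4445753.9748, Y=-3228921.1980, Z=3228068.2585
→ Helmert 7p (PV): X=-4446117.7882, Y=-3228920.1100, Z=3228604.3043
→ geod (Bowring, a=6378206.400): φ=30.60719769°, λ=-144.01158683°, h=571.2536 m
→ into stereo (λ₀=-127.3°): φ=30.60719769°, λ−λ₀=-16.71158683°
scale k = 1.32524972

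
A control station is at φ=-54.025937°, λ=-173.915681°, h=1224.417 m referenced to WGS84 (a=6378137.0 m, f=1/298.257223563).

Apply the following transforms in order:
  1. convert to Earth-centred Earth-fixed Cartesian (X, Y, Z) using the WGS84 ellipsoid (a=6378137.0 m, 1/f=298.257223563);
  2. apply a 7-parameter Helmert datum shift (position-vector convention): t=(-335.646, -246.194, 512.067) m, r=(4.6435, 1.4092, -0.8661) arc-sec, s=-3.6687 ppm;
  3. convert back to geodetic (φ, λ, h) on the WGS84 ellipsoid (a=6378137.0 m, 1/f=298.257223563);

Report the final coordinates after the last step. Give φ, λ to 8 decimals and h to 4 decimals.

φ=-54.02036762°, λ=-173.91454161°, h=997.9808 m

start: φ=-54.025937°, λ=-173.915681°, h=1224.417 m
→ ECEF (a=6378137.000, f=1/298.257223563): X=-3734443.0415, Y=-398063.1262, Z=-5139431.0940
→ Helmert 7p (PV): X=-3734801.7709, Y=-398176.4790, Z=-5138883.6197
→ geod (Bowring, a=6378137.000): φ=-54.02036762°, λ=-173.91454161°, h=997.9808 m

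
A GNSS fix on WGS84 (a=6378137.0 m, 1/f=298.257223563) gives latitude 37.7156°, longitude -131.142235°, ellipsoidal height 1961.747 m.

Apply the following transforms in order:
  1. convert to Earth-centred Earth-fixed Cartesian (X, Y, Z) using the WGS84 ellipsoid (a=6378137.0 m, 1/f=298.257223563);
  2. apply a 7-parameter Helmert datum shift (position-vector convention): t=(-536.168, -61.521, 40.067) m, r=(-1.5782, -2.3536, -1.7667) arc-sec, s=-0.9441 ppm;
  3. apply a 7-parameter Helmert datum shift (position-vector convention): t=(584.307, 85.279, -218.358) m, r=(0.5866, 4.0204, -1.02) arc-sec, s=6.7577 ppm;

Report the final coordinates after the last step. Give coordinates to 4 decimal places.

X=-3324747.0257 m, Y=-3805507.3799 m, Z=3881610.5252 m

start: φ=37.715600°, λ=-131.142235°, h=1961.747 m
→ ECEF (a=6378137.000, f=1/298.257223563): X=-3324755.7860, Y=-3805572.5962, Z=3881721.0751
→ Helmert 7p (PV): X=-3325365.7032, Y=-3805572.3469, Z=3881748.6577
→ Helmert 7p (PV): X=-3324747.0257, Y=-3805507.3799, Z=3881610.5252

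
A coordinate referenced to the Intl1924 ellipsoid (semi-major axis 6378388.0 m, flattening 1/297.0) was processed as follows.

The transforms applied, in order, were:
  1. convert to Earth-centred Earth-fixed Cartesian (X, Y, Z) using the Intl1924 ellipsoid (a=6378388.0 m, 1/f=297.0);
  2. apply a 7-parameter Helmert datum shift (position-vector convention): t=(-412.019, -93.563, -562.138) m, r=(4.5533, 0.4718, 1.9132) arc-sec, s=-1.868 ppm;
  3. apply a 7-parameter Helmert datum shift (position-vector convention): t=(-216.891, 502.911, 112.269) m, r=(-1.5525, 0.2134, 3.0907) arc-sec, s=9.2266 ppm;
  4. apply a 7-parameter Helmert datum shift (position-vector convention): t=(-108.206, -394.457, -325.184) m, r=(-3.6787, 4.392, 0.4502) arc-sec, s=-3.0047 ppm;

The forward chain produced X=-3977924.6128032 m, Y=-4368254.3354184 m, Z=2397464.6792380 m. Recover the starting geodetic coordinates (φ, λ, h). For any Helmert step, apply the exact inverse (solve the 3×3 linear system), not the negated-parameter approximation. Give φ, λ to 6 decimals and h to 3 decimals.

start: X=-3977924.6128, Y=-4368254.3354, Z=2397464.6792 m
→ Helmert⁻¹: X=-3977888.9454, Y=-4367907.0817, Z=2397634.4657
→ Helmert⁻¹: X=-3977703.2904, Y=-4368328.1301, Z=2397463.0814
→ Helmert⁻¹: X=-3977344.7029, Y=-4368152.8969, Z=2398117.0284
→ geod (Bowring, a=6378388.000): φ=22.22900700°, λ=-132.31887600°, h=476.8270 m

φ=22.229007°, λ=-132.318876°, h=476.827 m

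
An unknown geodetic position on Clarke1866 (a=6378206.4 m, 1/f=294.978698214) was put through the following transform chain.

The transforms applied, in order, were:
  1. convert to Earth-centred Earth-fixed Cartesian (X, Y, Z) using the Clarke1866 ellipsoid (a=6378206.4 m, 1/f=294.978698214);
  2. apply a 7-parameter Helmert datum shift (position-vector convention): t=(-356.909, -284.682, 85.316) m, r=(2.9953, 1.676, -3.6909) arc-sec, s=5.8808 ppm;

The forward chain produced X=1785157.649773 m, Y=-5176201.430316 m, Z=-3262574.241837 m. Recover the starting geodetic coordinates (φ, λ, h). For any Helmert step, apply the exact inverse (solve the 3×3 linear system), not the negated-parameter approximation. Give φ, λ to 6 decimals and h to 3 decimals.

φ=-30.960894°, λ=-70.966188°, h=1070.357 m

start: X=1785157.6498, Y=-5176201.4303, Z=-3262574.2418 m
→ Helmert⁻¹: X=1785623.1859, Y=-5175901.7356, Z=-3262550.6994
→ geod (Bowring, a=6378206.400): φ=-30.96089400°, λ=-70.96618800°, h=1070.3570 m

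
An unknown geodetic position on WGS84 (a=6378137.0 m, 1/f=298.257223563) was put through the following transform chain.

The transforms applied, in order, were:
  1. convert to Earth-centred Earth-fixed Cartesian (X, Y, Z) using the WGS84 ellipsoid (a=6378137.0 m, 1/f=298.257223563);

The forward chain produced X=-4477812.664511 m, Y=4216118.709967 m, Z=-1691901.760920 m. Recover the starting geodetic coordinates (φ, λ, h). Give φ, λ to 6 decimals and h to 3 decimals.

φ=-15.479800°, λ=136.724126°, h=2167.086 m

start: X=-4477812.6645, Y=4216118.7100, Z=-1691901.7609 m
→ geod (Bowring, a=6378137.000): φ=-15.47980000°, λ=136.72412600°, h=2167.0860 m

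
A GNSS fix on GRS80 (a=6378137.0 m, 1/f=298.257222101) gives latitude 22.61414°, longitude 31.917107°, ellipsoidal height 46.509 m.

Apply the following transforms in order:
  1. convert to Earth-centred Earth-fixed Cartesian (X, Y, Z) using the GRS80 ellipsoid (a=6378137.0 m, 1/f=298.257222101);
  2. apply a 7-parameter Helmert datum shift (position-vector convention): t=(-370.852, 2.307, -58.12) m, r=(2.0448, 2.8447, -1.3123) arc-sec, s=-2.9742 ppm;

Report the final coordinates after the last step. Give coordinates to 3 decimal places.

X=4999788.453 m, Y=3114309.824 m, Z=2437244.069 m

start: φ=22.614140°, λ=31.917107°, h=46.509 m
→ ECEF (a=6378137.000, f=1/298.257222101): X=5000120.7478, Y=3114372.7538, Z=2437347.5229
→ Helmert 7p (PV): X=4999788.4533, Y=3114309.8238, Z=2437244.0690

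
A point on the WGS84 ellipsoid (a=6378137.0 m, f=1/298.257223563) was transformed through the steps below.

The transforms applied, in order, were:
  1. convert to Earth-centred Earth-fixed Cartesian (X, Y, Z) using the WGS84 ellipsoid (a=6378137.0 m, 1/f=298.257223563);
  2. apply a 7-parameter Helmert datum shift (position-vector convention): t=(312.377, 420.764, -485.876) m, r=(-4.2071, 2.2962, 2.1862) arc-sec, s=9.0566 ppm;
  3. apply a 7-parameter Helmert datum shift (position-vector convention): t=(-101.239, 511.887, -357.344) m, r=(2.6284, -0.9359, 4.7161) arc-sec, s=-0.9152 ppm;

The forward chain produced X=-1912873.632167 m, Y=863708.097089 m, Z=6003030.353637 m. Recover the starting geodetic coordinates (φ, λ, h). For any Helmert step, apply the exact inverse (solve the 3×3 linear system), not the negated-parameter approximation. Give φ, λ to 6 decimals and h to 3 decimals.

start: X=-1912873.6322, Y=863708.0971, Z=6003030.3536 m
→ Helmert⁻¹: X=-1912727.1650, Y=863317.2335, Z=6003390.8696
→ Helmert⁻¹: X=-1913079.9081, Y=862786.4739, Z=6003818.6723
→ geod (Bowring, a=6378137.000): φ=70.85245600°, λ=155.72493800°, h=970.1130 m

φ=70.852456°, λ=155.724938°, h=970.113 m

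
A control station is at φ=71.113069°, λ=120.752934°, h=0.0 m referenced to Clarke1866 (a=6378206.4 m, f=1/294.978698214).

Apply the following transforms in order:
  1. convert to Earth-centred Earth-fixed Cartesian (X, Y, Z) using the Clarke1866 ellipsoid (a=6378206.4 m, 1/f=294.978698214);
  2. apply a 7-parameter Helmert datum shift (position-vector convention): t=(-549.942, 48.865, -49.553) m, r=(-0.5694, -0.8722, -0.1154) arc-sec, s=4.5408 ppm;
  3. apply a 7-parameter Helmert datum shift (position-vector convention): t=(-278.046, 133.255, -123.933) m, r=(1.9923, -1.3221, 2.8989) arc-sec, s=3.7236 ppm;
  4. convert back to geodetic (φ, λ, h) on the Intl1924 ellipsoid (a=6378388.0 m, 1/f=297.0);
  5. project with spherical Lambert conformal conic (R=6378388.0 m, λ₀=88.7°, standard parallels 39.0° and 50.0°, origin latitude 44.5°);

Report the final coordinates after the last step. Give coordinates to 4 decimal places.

E=1290963.3981 m, N=3336459.7903 m

start: φ=71.113069°, λ=120.752934°, h=0.000 m
→ ECEF (a=6378206.400, f=1/294.978698214): X=-1058937.9598, Y=1779707.2741, Z=6012194.1766
→ Helmert 7p (PV): X=-1059517.1375, Y=1779781.4098, Z=6012162.5330
→ Helmert 7p (PV): X=-1059862.6788, Y=1779848.3298, Z=6012071.3865
→ geod (Bowring, a=6378388.000): φ=71.10686743°, λ=120.77291916°, h=-236.5452 m
→ lcc (R=6378388.0, λ₀=88.7°): E=1290963.3981, N=3336459.7903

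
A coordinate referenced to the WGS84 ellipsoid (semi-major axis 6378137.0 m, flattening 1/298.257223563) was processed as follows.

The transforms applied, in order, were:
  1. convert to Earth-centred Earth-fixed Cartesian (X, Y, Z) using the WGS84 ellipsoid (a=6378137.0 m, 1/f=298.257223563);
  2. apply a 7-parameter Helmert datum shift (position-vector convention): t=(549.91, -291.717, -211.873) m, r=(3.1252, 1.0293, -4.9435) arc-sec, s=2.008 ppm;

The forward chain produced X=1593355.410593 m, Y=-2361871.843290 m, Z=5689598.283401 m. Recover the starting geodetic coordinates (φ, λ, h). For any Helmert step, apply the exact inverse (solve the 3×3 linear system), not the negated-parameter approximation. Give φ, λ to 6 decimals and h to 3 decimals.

φ=63.560376°, λ=-55.999805°, h=1987.236 m

start: X=1593355.4106, Y=-2361871.8433, Z=5689598.2834 m
→ Helmert⁻¹: X=1592830.5052, Y=-2361451.0002, Z=5689842.4591
→ geod (Bowring, a=6378137.000): φ=63.56037600°, λ=-55.99980500°, h=1987.2360 m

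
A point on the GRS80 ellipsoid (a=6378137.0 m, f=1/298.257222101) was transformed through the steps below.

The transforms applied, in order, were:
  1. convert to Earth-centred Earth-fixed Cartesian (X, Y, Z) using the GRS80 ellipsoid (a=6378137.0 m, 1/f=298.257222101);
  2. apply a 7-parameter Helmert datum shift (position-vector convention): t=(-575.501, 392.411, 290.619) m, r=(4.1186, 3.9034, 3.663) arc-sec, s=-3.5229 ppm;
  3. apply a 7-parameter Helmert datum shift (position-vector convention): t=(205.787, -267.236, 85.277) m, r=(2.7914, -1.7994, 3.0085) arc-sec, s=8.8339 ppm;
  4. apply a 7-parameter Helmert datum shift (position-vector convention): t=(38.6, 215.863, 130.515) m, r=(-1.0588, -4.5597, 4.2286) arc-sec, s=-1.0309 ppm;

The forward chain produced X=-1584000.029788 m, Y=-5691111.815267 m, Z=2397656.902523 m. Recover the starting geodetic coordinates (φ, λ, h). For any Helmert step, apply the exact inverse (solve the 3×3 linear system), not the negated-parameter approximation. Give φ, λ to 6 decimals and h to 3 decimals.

start: X=-1584000.0298, Y=-5691111.8153, Z=2397656.9025 m
→ Helmert⁻¹: X=-1584103.9394, Y=-5691313.3771, Z=2397534.6627
→ Helmert⁻¹: X=-1584357.8215, Y=-5690940.3127, Z=2397519.0446
→ Helmert⁻¹: X=-1583934.3372, Y=-5691276.7765, Z=2397320.5369
→ geod (Bowring, a=6378137.000): φ=22.22193200°, λ=-105.55237100°, h=370.3250 m

φ=22.221932°, λ=-105.552371°, h=370.325 m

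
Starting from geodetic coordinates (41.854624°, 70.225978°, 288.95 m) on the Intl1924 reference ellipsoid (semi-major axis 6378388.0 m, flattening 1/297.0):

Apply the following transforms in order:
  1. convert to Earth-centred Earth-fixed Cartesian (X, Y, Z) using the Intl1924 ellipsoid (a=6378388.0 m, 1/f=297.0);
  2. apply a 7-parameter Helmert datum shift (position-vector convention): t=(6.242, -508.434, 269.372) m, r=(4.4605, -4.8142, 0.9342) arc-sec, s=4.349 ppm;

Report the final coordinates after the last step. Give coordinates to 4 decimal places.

X=1609653.9609 m, Y=4477075.5621 m, Z=4234278.1984 m

start: φ=41.854624°, λ=70.225978°, h=288.950 m
→ ECEF (a=6378388.000, f=1/297.0): X=1609759.8162, Y=4477648.7900, Z=4233856.0115
→ Helmert 7p (PV): X=1609653.9609, Y=4477075.5621, Z=4234278.1984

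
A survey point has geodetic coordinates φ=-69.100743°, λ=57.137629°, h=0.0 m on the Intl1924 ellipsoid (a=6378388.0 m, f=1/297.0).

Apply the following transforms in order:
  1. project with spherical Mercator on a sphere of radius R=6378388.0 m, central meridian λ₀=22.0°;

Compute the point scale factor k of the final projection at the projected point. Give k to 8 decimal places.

start: φ=-69.100743°, λ=57.137629°, h=0.000 m
→ into merc (λ₀=22.0°): φ=-69.10074300°, λ−λ₀=35.13762900°
scale k = 2.80327288

2.80327288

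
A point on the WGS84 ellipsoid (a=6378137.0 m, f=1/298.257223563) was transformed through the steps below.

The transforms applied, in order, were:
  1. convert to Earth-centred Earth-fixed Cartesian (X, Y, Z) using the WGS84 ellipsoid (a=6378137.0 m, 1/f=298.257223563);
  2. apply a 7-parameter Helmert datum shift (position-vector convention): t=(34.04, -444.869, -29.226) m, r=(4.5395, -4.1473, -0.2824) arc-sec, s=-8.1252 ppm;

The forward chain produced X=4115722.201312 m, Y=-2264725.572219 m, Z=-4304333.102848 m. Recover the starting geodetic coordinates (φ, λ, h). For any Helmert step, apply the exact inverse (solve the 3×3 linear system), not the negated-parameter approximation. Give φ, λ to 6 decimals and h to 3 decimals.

start: X=4115722.2013, Y=-2264725.5722, Z=-4304333.1028 m
→ Helmert⁻¹: X=4115638.1560, Y=-2264388.1974, Z=-4304371.7674
→ geod (Bowring, a=6378137.000): φ=-42.69140700°, λ=-28.81920700°, h=2956.6570 m

φ=-42.691407°, λ=-28.819207°, h=2956.657 m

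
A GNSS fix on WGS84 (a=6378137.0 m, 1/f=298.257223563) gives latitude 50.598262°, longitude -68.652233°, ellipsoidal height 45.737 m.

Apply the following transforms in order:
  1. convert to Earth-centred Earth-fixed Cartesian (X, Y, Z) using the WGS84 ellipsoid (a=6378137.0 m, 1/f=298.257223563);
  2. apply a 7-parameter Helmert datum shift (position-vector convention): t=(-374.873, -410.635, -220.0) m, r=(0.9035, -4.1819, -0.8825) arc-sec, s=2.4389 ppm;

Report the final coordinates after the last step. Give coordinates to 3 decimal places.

X=1476262.085 m, Y=-3778802.470 m, Z=4905138.756 m

start: φ=50.598262°, λ=-68.652233°, h=45.737 m
→ ECEF (a=6378137.000, f=1/298.257223563): X=1476748.9746, Y=-3778354.8151, Z=4905333.4025
→ Helmert 7p (PV): X=1476262.0845, Y=-3778802.4702, Z=4905138.7561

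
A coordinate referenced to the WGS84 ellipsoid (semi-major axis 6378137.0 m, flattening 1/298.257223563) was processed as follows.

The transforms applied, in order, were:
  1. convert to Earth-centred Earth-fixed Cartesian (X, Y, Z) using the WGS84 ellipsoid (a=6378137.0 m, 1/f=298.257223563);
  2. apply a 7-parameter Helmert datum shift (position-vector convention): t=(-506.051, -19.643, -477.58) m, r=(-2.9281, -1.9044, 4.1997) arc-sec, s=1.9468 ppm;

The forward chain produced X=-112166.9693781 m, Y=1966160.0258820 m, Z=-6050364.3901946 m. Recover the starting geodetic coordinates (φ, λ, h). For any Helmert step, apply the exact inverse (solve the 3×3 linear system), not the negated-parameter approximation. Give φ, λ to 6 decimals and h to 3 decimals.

φ=-72.081058°, λ=93.250696°, h=3542.691 m

start: X=-112166.9694, Y=1966160.0259, Z=-6050364.3902 m
→ Helmert⁻¹: X=-111676.5234, Y=1966263.9975, Z=-6049846.0885
→ geod (Bowring, a=6378137.000): φ=-72.08105800°, λ=93.25069600°, h=3542.6910 m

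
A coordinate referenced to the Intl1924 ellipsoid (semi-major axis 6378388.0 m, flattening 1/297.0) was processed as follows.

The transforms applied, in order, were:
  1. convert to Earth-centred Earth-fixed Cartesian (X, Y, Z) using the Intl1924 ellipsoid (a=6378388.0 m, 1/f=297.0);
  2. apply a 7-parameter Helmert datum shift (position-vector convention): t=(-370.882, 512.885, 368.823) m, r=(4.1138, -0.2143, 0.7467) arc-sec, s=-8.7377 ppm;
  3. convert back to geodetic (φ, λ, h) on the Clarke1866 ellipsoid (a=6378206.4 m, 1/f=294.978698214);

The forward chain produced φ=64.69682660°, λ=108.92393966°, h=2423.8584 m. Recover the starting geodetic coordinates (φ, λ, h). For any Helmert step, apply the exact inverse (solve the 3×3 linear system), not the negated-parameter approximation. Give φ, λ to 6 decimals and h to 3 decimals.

φ=64.698245°, λ=108.918969°, h=1585.640 m

start: φ=64.696827°, λ=108.923940°, h=2423.858 m
→ ECEF (a=6378206.400, f=1/294.978698214): X=-886899.2288, Y=2586893.1342, Z=5745343.5953
→ Helmert⁻¹: X=-886520.7609, Y=2586520.6370, Z=5744974.3054
→ geod (Bowring, a=6378388.000): φ=64.69824500°, λ=108.91896900°, h=1585.6400 m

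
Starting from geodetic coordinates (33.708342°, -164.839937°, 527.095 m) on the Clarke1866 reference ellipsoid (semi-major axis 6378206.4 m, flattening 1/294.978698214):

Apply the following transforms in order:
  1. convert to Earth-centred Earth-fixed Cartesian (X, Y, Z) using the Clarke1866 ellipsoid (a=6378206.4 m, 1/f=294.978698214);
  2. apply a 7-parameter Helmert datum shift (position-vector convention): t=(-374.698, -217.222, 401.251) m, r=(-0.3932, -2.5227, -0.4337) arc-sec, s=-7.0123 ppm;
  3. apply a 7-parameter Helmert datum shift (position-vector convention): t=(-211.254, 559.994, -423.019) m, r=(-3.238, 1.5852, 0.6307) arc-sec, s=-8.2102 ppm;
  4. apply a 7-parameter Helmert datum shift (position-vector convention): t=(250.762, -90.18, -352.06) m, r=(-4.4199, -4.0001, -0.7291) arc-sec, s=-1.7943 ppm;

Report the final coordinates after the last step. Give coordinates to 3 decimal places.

start: φ=33.708342°, λ=-164.839937°, h=527.095 m
→ ECEF (a=6378206.400, f=1/294.978698214): X=-5126980.2111, Y=-1389132.9496, Z=3519688.7087
→ Helmert 7p (PV): X=-5127364.9249, Y=-1389322.9410, Z=3520005.2221
→ Helmert 7p (PV): X=-5127502.7821, Y=-1388711.9607, Z=3519614.5178
→ Helmert 7p (PV): X=-5127315.9845, Y=-1388706.1053, Z=3519186.4626

X=-5127315.984 m, Y=-1388706.105 m, Z=3519186.463 m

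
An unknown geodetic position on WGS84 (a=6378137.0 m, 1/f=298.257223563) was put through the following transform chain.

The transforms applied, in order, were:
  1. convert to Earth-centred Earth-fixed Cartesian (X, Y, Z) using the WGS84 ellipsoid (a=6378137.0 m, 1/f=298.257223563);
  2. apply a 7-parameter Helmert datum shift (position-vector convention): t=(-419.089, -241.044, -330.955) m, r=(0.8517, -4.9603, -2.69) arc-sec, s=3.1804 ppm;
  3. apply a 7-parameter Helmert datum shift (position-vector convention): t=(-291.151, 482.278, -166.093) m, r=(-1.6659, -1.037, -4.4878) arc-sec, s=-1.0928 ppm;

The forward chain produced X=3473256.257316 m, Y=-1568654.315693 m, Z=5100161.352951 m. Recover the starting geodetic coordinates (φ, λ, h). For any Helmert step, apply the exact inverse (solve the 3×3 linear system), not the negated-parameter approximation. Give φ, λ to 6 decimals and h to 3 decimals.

start: X=3473256.2573, Y=-1568654.3157, Z=5100161.3530 m
→ Helmert⁻¹: X=3473610.9858, Y=-1569103.9241, Z=5100302.8831
→ Helmert⁻¹: X=3474162.1443, Y=-1568791.5213, Z=5100540.5465
→ geod (Bowring, a=6378137.000): φ=53.41128500°, λ=-24.30201600°, h=3215.9850 m

φ=53.411285°, λ=-24.302016°, h=3215.985 m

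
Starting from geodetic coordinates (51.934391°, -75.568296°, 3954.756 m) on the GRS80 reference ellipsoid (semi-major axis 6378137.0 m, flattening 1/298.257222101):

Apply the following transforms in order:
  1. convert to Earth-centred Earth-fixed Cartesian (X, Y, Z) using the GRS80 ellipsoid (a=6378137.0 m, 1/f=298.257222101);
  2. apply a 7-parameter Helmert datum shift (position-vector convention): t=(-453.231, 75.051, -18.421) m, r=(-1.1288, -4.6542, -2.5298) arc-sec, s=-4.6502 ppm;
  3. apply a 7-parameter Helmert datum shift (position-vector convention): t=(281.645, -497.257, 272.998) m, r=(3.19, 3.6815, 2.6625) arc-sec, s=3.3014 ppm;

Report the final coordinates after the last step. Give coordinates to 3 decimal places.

X=982540.389 m, Y=-3819190.745 m, Z=5001633.581 m

start: φ=51.934391°, λ=-75.568296°, h=3954.756 m
→ ECEF (a=6378137.000, f=1/298.257222101): X=982734.4319, Y=-3818724.3350, Z=5001419.2633
→ Helmert 7p (PV): X=982116.9428, Y=-3818616.2086, Z=5001420.6573
→ Helmert 7p (PV): X=982540.3894, Y=-3819190.7450, Z=5001633.5805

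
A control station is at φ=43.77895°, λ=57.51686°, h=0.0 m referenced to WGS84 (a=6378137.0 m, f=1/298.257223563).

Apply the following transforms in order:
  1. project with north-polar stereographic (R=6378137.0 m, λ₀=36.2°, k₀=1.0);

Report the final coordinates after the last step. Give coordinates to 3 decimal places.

start: φ=43.778950°, λ=57.516860°, h=0.000 m
→ stereo (R=6378137.0, λ₀=36.2°): E=1978952.8151, N=-5071341.6011

E=1978952.815 m, N=-5071341.601 m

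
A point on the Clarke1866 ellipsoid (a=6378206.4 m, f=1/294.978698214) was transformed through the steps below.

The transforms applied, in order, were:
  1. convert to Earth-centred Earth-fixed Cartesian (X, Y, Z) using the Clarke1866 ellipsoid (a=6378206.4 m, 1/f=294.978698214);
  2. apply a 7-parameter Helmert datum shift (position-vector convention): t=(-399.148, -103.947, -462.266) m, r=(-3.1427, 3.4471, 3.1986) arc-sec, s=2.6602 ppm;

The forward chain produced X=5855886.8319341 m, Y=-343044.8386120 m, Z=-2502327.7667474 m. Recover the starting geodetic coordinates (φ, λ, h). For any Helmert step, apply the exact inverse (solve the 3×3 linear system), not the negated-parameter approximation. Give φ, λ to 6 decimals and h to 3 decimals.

start: X=5855886.8319, Y=-343044.8386, Z=-2502327.7667 m
→ Helmert⁻¹: X=5856306.8918, Y=-342992.6770, Z=-2501766.2005
→ geod (Bowring, a=6378206.400): φ=-23.23704100°, λ=-3.35187500°, h=2658.9980 m

φ=-23.237041°, λ=-3.351875°, h=2658.998 m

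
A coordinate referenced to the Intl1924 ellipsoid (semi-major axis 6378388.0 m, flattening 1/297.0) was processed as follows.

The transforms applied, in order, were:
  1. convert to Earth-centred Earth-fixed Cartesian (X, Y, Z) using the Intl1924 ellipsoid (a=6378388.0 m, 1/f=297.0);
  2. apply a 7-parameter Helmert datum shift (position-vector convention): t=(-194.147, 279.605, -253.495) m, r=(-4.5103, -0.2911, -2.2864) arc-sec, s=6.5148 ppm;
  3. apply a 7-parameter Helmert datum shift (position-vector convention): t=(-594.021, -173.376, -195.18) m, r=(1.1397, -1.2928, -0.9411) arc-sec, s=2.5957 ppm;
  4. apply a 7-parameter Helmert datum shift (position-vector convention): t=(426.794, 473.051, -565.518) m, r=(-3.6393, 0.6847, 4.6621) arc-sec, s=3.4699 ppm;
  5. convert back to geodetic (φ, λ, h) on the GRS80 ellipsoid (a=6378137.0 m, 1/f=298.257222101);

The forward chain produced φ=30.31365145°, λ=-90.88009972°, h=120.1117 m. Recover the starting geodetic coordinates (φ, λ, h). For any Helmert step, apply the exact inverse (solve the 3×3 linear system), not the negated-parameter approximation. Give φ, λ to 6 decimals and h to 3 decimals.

start: φ=30.313651°, λ=-90.880100°, h=120.112 m
→ ECEF (a=6378137.000, f=1/298.257222101): X=-84647.5038, Y=-5510242.9336, Z=3200498.2060
→ Helmert⁻¹: X=-85209.1850, Y=-5510751.4142, Z=3200955.1031
→ Helmert⁻¹: X=-84569.7382, Y=-5510546.4324, Z=3201172.9520
→ Helmert⁻¹: X=-84309.4368, Y=-5510861.0713, Z=3201285.2060
→ geod (Bowring, a=6378388.000): φ=30.31770600°, λ=-90.87648700°, h=818.6580 m

φ=30.317706°, λ=-90.876487°, h=818.658 m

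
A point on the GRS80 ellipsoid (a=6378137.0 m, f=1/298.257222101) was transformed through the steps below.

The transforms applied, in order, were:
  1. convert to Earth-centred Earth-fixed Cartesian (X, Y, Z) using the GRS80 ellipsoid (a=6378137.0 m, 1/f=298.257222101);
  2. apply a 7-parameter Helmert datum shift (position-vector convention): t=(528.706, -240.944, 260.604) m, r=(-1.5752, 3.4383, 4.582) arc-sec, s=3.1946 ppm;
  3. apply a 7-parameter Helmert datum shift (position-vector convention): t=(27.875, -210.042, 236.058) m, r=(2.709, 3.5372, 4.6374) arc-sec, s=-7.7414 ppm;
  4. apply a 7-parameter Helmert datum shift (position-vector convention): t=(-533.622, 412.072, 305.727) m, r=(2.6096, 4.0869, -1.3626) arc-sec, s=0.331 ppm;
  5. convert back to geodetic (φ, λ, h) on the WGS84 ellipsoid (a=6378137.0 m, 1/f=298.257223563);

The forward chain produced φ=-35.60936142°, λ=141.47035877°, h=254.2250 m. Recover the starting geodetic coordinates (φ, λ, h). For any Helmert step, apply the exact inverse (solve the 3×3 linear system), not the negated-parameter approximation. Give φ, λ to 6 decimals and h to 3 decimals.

start: φ=-35.609361°, λ=141.470359°, h=254.225 m
→ ECEF (a=6378137.000, f=1/298.257223563): X=-4061286.5749, Y=3233925.0520, Z=-3693187.5325
→ Helmert⁻¹: X=-4060699.7844, Y=3233438.3539, Z=-3693613.4036
→ Helmert⁻¹: X=-4060623.0450, Y=3233716.2077, Z=-3693990.1626
→ Helmert⁻¹: X=-4061005.3539, Y=3234065.2448, Z=-3694281.9615
→ geod (Bowring, a=6378137.000): φ=-35.61807600°, λ=141.46721500°, h=783.6840 m

φ=-35.618076°, λ=141.467215°, h=783.684 m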